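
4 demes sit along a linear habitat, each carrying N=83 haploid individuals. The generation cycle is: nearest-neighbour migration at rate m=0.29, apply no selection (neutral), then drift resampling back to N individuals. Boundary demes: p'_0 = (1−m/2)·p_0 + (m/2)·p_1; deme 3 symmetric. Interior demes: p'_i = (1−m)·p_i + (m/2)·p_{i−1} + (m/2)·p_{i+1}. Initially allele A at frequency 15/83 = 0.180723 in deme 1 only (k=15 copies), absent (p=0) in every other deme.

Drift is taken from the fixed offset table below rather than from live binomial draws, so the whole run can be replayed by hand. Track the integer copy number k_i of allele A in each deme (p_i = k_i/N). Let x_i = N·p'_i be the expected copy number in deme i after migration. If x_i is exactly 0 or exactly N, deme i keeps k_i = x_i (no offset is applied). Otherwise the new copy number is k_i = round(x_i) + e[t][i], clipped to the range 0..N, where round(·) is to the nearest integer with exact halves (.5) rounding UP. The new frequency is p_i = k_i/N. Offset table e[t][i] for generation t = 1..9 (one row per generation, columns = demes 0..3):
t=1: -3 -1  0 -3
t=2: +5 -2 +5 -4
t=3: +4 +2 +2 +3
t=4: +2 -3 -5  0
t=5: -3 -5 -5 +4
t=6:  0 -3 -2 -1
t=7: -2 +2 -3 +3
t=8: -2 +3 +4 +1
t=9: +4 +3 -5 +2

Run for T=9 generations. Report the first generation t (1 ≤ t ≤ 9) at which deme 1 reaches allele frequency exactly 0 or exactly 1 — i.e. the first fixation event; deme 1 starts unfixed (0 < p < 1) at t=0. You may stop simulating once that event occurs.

t=0: k=[0 15 0 0]
t=1: x=[2.1750 10.6500 2.1750 0.0000] k=[0 10 2 0]
t=2: x=[1.4500 7.3900 2.8700 0.2900] k=[6 5 8 0]
t=3: x=[5.8550 5.5800 6.4050 1.1600] k=[10 8 8 4]
t=4: x=[9.7100 8.2900 7.4200 4.5800] k=[12 5 2 5]
t=5: x=[10.9850 5.5800 2.8700 4.5650] k=[8 1 0 9]
t=6: x=[6.9850 1.8700 1.4500 7.6950] k=[7 0 0 7]

6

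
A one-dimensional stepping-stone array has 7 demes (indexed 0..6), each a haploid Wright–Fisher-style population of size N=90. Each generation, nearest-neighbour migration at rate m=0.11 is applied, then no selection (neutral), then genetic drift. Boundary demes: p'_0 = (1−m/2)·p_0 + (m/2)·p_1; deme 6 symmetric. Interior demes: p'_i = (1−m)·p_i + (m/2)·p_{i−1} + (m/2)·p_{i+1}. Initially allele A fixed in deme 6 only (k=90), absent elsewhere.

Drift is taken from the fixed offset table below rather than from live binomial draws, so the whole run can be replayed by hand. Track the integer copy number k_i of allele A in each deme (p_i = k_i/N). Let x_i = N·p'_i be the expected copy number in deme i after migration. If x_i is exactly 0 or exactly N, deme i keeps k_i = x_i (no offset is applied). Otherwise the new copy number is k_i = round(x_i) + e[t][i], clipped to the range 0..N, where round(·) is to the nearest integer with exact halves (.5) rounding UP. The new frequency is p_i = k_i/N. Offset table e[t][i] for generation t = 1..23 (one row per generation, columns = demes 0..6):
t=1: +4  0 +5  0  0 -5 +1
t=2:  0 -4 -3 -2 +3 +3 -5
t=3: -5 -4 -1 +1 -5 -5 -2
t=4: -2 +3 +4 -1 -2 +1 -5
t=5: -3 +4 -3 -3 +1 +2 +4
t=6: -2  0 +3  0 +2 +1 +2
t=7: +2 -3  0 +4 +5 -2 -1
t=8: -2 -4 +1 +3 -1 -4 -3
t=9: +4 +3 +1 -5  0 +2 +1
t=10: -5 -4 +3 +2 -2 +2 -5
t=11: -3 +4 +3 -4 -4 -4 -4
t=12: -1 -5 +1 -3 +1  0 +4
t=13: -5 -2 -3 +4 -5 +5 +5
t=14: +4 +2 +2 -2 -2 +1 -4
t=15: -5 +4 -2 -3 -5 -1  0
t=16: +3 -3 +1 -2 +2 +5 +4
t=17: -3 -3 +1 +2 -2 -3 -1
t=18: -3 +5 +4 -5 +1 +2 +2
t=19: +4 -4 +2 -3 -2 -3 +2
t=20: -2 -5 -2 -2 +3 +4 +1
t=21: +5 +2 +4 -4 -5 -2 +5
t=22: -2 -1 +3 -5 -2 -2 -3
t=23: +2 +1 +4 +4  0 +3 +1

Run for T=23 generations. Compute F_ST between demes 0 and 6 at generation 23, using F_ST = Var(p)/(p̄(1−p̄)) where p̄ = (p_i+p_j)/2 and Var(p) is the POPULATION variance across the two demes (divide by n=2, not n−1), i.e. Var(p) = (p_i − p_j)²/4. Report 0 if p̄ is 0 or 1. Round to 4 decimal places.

0.2081

t=0: k=[0 0 0 0 0 0 90]
t=1: x=[0.0000 0.0000 0.0000 0.0000 0.0000 4.9500 85.0500] k=[0 0 0 0 0 0 86]
t=2: x=[0.0000 0.0000 0.0000 0.0000 0.0000 4.7300 81.2700] k=[0 0 0 0 0 8 76]
t=3: x=[0.0000 0.0000 0.0000 0.0000 0.4400 11.3000 72.2600] k=[0 0 0 0 0 6 70]
t=4: x=[0.0000 0.0000 0.0000 0.0000 0.3300 9.1900 66.4800] k=[0 0 0 0 0 10 61]
t=5: x=[0.0000 0.0000 0.0000 0.0000 0.5500 12.2550 58.1950] k=[0 0 0 0 2 14 62]
t=6: x=[0.0000 0.0000 0.0000 0.1100 2.5500 15.9800 59.3600] k=[0 0 0 0 5 17 61]
t=7: x=[0.0000 0.0000 0.0000 0.2750 5.3850 18.7600 58.5800] k=[0 0 0 4 10 17 58]
t=8: x=[0.0000 0.0000 0.2200 4.1100 10.0550 18.8700 55.7450] k=[0 0 1 7 9 15 53]
t=9: x=[0.0000 0.0550 1.2750 6.7800 9.2200 16.7600 50.9100] k=[0 3 2 2 9 19 52]
t=10: x=[0.1650 2.7800 2.0550 2.3850 9.1650 20.2650 50.1850] k=[0 0 5 4 7 22 45]
t=11: x=[0.0000 0.2750 4.6700 4.2200 7.6600 22.4400 43.7350] k=[0 4 8 0 4 18 40]
t=12: x=[0.2200 4.0000 7.3400 0.6600 4.5500 18.4400 38.7900] k=[0 0 8 0 6 18 43]
t=13: x=[0.0000 0.4400 7.1200 0.7700 6.3300 18.7150 41.6250] k=[0 0 4 5 1 24 47]
t=14: x=[0.0000 0.2200 3.8350 4.7250 2.4850 24.0000 45.7350] k=[0 2 6 3 0 25 42]
t=15: x=[0.1100 2.1100 5.6150 3.0000 1.5400 24.5600 41.0650] k=[0 6 4 0 0 24 41]
t=16: x=[0.3300 5.5600 3.8900 0.2200 1.3200 23.6150 40.0650] k=[3 3 5 0 3 29 44]
t=17: x=[3.0000 3.1100 4.6150 0.4400 4.2650 28.3950 43.1750] k=[0 0 6 2 2 25 42]
t=18: x=[0.0000 0.3300 5.4500 2.2200 3.2650 24.6700 41.0650] k=[0 5 9 0 4 27 43]
t=19: x=[0.2750 4.9450 8.2850 0.7150 5.0450 26.6150 42.1200] k=[4 1 10 0 3 24 44]
t=20: x=[3.8350 1.6600 8.9550 0.7150 3.9900 23.9450 42.9000] k=[2 0 7 0 7 28 44]
t=21: x=[1.8900 0.4950 6.2300 0.7700 7.7700 27.7250 43.1200] k=[7 2 10 0 3 26 48]
t=22: x=[6.7250 2.7150 9.0100 0.7150 4.1000 25.9450 46.7900] k=[5 2 12 0 2 24 44]
t=23: x=[4.8350 2.7150 10.7900 0.7700 3.1000 23.8900 42.9000] k=[7 4 15 5 3 27 44]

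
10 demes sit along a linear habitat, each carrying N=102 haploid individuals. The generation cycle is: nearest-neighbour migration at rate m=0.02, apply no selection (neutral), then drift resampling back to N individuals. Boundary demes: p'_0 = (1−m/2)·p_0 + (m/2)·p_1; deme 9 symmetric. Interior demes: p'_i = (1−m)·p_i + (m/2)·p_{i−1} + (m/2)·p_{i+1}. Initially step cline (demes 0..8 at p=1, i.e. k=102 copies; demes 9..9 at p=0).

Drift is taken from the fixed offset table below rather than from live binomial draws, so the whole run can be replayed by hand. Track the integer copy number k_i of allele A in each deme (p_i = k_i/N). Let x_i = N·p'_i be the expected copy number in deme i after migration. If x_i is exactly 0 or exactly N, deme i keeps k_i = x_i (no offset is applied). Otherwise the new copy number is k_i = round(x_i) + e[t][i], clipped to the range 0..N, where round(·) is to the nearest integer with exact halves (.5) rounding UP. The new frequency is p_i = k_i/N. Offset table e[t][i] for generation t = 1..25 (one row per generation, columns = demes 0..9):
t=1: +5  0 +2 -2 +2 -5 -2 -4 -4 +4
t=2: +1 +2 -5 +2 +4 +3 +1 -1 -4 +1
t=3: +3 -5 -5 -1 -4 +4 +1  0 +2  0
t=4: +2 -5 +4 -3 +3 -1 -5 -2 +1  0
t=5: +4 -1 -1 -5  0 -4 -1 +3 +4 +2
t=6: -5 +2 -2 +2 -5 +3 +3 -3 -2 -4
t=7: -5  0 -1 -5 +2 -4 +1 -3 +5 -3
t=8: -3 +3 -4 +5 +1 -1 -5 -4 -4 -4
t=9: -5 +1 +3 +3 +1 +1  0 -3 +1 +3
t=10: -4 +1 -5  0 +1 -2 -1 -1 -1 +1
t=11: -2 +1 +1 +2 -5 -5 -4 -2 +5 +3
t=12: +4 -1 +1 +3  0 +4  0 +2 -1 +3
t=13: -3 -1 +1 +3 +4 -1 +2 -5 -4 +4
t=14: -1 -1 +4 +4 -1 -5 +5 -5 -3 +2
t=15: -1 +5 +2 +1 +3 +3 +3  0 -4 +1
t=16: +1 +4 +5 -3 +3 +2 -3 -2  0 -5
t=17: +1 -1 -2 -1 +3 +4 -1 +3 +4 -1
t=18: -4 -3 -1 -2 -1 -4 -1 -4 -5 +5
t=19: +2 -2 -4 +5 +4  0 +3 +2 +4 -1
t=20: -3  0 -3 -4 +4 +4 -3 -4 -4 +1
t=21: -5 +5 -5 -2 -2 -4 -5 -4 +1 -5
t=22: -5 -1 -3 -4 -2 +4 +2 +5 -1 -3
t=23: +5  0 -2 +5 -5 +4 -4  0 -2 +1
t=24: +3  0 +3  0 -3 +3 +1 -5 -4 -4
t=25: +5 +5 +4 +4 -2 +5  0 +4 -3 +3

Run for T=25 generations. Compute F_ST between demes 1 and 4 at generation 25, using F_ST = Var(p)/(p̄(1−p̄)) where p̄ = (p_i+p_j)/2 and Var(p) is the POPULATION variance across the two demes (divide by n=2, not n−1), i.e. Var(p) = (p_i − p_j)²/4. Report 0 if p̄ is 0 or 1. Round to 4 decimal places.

t=0: k=[102 102 102 102 102 102 102 102 102 0]
t=1: x=[102.0000 102.0000 102.0000 102.0000 102.0000 102.0000 102.0000 102.0000 100.9800 1.0200] k=[102 102 102 102 102 102 102 102 97 5]
t=2: x=[102.0000 102.0000 102.0000 102.0000 102.0000 102.0000 102.0000 101.9500 96.1300 5.9200] k=[102 102 102 102 102 102 102 101 92 7]
t=3: x=[102.0000 102.0000 102.0000 102.0000 102.0000 102.0000 101.9900 100.9200 91.2400 7.8500] k=[102 102 102 102 102 102 102 101 93 8]
t=4: x=[102.0000 102.0000 102.0000 102.0000 102.0000 102.0000 101.9900 100.9300 92.2300 8.8500] k=[102 102 102 102 102 102 97 99 93 9]
t=5: x=[102.0000 102.0000 102.0000 102.0000 102.0000 101.9500 97.0700 98.9200 92.2200 9.8400] k=[102 102 102 102 102 98 96 102 96 12]
t=6: x=[102.0000 102.0000 102.0000 102.0000 101.9600 98.0200 96.0800 101.8800 95.2200 12.8400] k=[102 102 102 102 97 101 99 99 93 9]
t=7: x=[102.0000 102.0000 102.0000 101.9500 97.0900 100.9400 99.0200 98.9400 92.2200 9.8400] k=[102 102 102 97 99 97 100 96 97 7]
t=8: x=[102.0000 102.0000 101.9500 97.0700 98.9600 97.0500 99.9300 96.0500 96.0900 7.9000] k=[102 102 98 102 100 96 95 92 92 4]
t=9: x=[102.0000 101.9600 98.0800 101.9400 99.9800 96.0300 94.9800 92.0300 91.1200 4.8800] k=[102 102 101 102 101 97 95 89 92 8]
t=10: x=[102.0000 101.9900 101.0200 101.9800 100.9700 97.0200 94.9600 89.0900 91.1300 8.8400] k=[102 102 96 102 102 95 94 88 90 10]
t=11: x=[102.0000 101.9400 96.1200 101.9400 101.9300 95.0600 93.9500 88.0800 89.1800 10.8000] k=[102 102 97 102 97 90 90 86 94 14]
t=12: x=[102.0000 101.9500 97.1000 101.9000 96.9800 90.0700 89.9600 86.1200 93.1200 14.8000] k=[102 101 98 102 97 94 90 88 92 18]
t=13: x=[101.9900 100.9800 98.0700 101.9100 97.0200 93.9900 90.0200 88.0600 91.2200 18.7400] k=[99 100 99 102 101 93 92 83 87 23]
t=14: x=[99.0100 99.9800 99.0400 101.9600 100.9300 93.0700 91.9200 83.1300 86.3200 23.6400] k=[98 99 102 102 100 88 97 78 83 26]
t=15: x=[98.0100 99.0200 101.9700 101.9800 99.9000 88.2100 96.7200 78.2400 82.3800 26.5700] k=[97 102 102 102 102 91 100 78 78 28]
t=16: x=[97.0500 101.9500 102.0000 102.0000 101.8900 91.2000 99.6900 78.2200 77.5000 28.5000] k=[98 102 102 102 102 93 97 76 78 24]
t=17: x=[98.0400 101.9600 102.0000 102.0000 101.9100 93.1300 96.7500 76.2300 77.4400 24.5400] k=[99 101 102 102 102 97 96 79 81 24]
t=18: x=[99.0200 100.9900 101.9900 102.0000 101.9500 97.0400 95.8400 79.1900 80.4100 24.5700] k=[95 98 101 102 101 93 95 75 75 30]
t=19: x=[95.0300 98.0000 100.9800 101.9800 100.9300 93.1000 94.7800 75.2000 74.5500 30.4500] k=[97 96 97 102 102 93 98 77 79 29]
t=20: x=[96.9900 96.0200 97.0400 101.9500 101.9100 93.1400 97.7400 77.2300 78.4800 29.5000] k=[94 96 94 98 102 97 95 73 74 31]
t=21: x=[94.0200 95.9600 94.0600 98.0000 101.9100 97.0300 94.8000 73.2300 73.5600 31.4300] k=[89 101 89 96 100 93 90 69 75 26]
t=22: x=[89.1200 100.7600 89.1900 95.9700 99.8900 93.0400 89.8200 69.2700 74.4500 26.4900] k=[84 100 86 92 98 97 92 74 73 23]
t=23: x=[84.1600 99.7000 86.2000 92.0000 97.9300 96.9600 91.8700 74.1700 72.5100 23.5000] k=[89 100 84 97 93 101 88 74 71 25]
t=24: x=[89.1100 99.7300 84.2900 96.8300 93.1200 100.7900 87.9900 74.1100 70.5700 25.4600] k=[92 100 87 97 90 102 89 69 67 21]
t=25: x=[92.0800 99.7900 87.2300 96.8300 90.1900 101.7500 88.9300 69.1800 66.5600 21.4600] k=[97 102 91 101 88 102 89 73 64 24]

0.0737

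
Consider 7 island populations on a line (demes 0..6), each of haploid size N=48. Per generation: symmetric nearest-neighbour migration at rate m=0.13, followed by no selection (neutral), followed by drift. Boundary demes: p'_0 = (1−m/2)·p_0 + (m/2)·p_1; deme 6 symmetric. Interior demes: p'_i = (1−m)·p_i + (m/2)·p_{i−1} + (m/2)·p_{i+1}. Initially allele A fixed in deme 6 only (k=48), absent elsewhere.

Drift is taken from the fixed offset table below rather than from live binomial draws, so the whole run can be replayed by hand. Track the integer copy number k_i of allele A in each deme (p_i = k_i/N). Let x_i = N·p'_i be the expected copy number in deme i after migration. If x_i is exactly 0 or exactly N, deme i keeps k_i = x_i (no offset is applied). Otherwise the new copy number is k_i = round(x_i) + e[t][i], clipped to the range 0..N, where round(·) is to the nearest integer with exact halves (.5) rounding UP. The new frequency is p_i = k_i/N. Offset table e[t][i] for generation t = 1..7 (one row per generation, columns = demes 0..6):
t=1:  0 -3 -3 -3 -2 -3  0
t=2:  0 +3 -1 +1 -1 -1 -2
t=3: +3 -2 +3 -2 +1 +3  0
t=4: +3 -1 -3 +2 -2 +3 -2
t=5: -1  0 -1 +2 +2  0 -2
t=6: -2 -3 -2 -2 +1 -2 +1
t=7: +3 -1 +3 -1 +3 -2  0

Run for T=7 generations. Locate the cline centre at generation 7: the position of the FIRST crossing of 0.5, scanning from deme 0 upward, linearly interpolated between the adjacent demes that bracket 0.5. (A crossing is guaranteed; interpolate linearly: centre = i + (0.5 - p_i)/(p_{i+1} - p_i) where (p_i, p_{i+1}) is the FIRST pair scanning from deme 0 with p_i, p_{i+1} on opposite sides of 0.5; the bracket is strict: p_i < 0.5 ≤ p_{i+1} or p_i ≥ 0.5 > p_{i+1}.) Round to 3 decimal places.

5.684

t=0: k=[0 0 0 0 0 0 48]
t=1: x=[0.0000 0.0000 0.0000 0.0000 0.0000 3.1200 44.8800] k=[0 0 0 0 0 0 45]
t=2: x=[0.0000 0.0000 0.0000 0.0000 0.0000 2.9250 42.0750] k=[0 0 0 0 0 2 40]
t=3: x=[0.0000 0.0000 0.0000 0.0000 0.1300 4.3400 37.5300] k=[0 0 0 0 1 7 38]
t=4: x=[0.0000 0.0000 0.0000 0.0650 1.3250 8.6250 35.9850] k=[0 0 0 2 0 12 34]
t=5: x=[0.0000 0.0000 0.1300 1.7400 0.9100 12.6500 32.5700] k=[0 0 0 4 3 13 31]
t=6: x=[0.0000 0.0000 0.2600 3.6750 3.7150 13.5200 29.8300] k=[0 0 0 2 5 12 31]
t=7: x=[0.0000 0.0000 0.1300 2.0650 5.2600 12.7800 29.7650] k=[0 0 3 1 8 11 30]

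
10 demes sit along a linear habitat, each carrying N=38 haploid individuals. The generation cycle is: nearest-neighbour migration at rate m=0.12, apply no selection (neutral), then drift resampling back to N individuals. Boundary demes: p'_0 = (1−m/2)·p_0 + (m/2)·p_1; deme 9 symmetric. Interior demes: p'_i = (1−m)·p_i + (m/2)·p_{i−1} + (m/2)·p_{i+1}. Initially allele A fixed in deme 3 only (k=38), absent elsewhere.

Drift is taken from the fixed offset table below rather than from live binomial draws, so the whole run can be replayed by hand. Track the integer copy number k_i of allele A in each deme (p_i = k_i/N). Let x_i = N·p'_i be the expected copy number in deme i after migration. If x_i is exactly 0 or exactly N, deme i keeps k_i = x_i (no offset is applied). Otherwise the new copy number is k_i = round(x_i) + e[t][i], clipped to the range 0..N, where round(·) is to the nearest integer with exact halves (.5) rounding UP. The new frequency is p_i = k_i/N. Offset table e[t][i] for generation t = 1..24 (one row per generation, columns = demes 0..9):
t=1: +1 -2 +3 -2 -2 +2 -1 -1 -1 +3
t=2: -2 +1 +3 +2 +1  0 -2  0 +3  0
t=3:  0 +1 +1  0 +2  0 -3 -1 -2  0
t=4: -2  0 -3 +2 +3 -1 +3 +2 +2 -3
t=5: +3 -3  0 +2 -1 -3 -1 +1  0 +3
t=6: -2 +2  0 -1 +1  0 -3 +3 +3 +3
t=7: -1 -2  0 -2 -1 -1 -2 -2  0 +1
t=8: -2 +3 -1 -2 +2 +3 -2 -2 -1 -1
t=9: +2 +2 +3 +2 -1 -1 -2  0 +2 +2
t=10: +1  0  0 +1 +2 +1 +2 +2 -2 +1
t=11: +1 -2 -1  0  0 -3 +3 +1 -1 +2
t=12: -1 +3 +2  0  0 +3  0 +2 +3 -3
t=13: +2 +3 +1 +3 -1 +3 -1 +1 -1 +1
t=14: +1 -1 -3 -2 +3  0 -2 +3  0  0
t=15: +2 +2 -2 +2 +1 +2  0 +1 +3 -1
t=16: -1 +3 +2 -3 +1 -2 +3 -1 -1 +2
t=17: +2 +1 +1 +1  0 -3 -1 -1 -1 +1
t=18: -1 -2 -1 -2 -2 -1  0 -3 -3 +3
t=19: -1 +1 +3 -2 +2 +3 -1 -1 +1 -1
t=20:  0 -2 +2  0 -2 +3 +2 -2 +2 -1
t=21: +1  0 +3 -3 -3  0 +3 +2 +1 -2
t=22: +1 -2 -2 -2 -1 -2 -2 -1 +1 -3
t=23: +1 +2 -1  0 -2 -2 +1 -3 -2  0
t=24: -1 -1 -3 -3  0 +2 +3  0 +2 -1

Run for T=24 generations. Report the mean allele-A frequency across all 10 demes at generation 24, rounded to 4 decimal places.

t=0: k=[0 0 0 38 0 0 0 0 0 0]
t=1: x=[0.0000 0.0000 2.2800 33.4400 2.2800 0.0000 0.0000 0.0000 0.0000 0.0000] k=[0 0 5 31 0 0 0 0 0 0]
t=2: x=[0.0000 0.3000 6.2600 27.5800 1.8600 0.0000 0.0000 0.0000 0.0000 0.0000] k=[0 1 9 30 3 0 0 0 0 0]
t=3: x=[0.0600 1.4200 9.7800 27.1200 4.4400 0.1800 0.0000 0.0000 0.0000 0.0000] k=[0 2 11 27 6 0 0 0 0 0]
t=4: x=[0.1200 2.4200 11.4200 24.7800 6.9000 0.3600 0.0000 0.0000 0.0000 0.0000] k=[0 2 8 27 10 0 0 0 0 0]
t=5: x=[0.1200 2.2400 8.7800 24.8400 10.4200 0.6000 0.0000 0.0000 0.0000 0.0000] k=[3 0 9 27 9 0 0 0 0 0]
t=6: x=[2.8200 0.7200 9.5400 24.8400 9.5400 0.5400 0.0000 0.0000 0.0000 0.0000] k=[1 3 10 24 11 1 0 0 0 0]
t=7: x=[1.1200 3.3000 10.4200 22.3800 11.1800 1.5400 0.0600 0.0000 0.0000 0.0000] k=[0 1 10 20 10 1 0 0 0 0]
t=8: x=[0.0600 1.4800 10.0600 18.8000 10.0600 1.4800 0.0600 0.0000 0.0000 0.0000] k=[0 4 9 17 12 4 0 0 0 0]
t=9: x=[0.2400 4.0600 9.1800 16.2200 11.8200 4.2400 0.2400 0.0000 0.0000 0.0000] k=[2 6 12 18 11 3 0 0 0 0]
t=10: x=[2.2400 6.1200 12.0000 17.2200 10.9400 3.3000 0.1800 0.0000 0.0000 0.0000] k=[3 6 12 18 13 4 2 0 0 0]
t=11: x=[3.1800 6.1800 12.0000 17.3400 12.7600 4.4200 2.0000 0.1200 0.0000 0.0000] k=[4 4 11 17 13 1 5 1 0 0]
t=12: x=[4.0000 4.4200 10.9400 16.4000 12.5200 1.9600 4.5200 1.1800 0.0600 0.0000] k=[3 7 13 16 13 5 5 3 3 0]
t=13: x=[3.2400 7.1200 12.8200 15.6400 12.7000 5.4800 4.8800 3.1200 2.8200 0.1800] k=[5 10 14 19 12 8 4 4 2 1]
t=14: x=[5.3000 9.9400 14.0600 18.2800 12.1800 8.0000 4.2400 3.8800 2.0600 1.0600] k=[6 9 11 16 15 8 2 7 2 1]
t=15: x=[6.1800 8.9400 11.1800 15.6400 14.6400 8.0600 2.6600 6.4000 2.2400 1.0600] k=[8 11 9 18 16 10 3 7 5 0]
t=16: x=[8.1800 10.7000 9.6600 17.3400 15.7600 9.9400 3.6600 6.6400 4.8200 0.3000] k=[7 14 12 14 17 8 7 6 4 2]
t=17: x=[7.4200 13.4600 12.2400 14.0600 16.2800 8.4800 7.0000 5.9400 4.0000 2.1200] k=[9 14 13 15 16 5 6 5 3 3]
t=18: x=[9.3000 13.6400 13.1800 14.9400 15.2800 5.7200 5.8800 4.9400 3.1200 3.0000] k=[8 12 12 13 13 5 6 2 0 6]
t=19: x=[8.2400 11.7600 12.0600 12.9400 12.5200 5.5400 5.7000 2.1200 0.4800 5.6400] k=[7 13 15 11 15 9 5 1 1 5]
t=20: x=[7.3600 12.7600 14.6400 11.4800 14.4000 9.1200 5.0000 1.2400 1.2400 4.7600] k=[7 11 17 11 12 12 7 0 3 4]
t=21: x=[7.2400 11.1200 16.2800 11.4200 11.9400 11.7000 6.8800 0.6000 2.8800 3.9400] k=[8 11 19 8 9 12 10 3 4 2]
t=22: x=[8.1800 11.3000 17.8600 8.7200 9.1200 11.7000 9.7000 3.4800 3.8200 2.1200] k=[9 9 16 7 8 10 8 2 5 0]
t=23: x=[9.0000 9.4200 15.0400 7.6000 8.0600 9.7600 7.7600 2.5400 4.5200 0.3000] k=[10 11 14 8 6 8 9 0 3 0]
t=24: x=[10.0600 11.1200 13.4600 8.2400 6.2400 7.9400 8.4000 0.7200 2.6400 0.1800] k=[9 10 10 5 6 10 11 1 5 0]

0.1763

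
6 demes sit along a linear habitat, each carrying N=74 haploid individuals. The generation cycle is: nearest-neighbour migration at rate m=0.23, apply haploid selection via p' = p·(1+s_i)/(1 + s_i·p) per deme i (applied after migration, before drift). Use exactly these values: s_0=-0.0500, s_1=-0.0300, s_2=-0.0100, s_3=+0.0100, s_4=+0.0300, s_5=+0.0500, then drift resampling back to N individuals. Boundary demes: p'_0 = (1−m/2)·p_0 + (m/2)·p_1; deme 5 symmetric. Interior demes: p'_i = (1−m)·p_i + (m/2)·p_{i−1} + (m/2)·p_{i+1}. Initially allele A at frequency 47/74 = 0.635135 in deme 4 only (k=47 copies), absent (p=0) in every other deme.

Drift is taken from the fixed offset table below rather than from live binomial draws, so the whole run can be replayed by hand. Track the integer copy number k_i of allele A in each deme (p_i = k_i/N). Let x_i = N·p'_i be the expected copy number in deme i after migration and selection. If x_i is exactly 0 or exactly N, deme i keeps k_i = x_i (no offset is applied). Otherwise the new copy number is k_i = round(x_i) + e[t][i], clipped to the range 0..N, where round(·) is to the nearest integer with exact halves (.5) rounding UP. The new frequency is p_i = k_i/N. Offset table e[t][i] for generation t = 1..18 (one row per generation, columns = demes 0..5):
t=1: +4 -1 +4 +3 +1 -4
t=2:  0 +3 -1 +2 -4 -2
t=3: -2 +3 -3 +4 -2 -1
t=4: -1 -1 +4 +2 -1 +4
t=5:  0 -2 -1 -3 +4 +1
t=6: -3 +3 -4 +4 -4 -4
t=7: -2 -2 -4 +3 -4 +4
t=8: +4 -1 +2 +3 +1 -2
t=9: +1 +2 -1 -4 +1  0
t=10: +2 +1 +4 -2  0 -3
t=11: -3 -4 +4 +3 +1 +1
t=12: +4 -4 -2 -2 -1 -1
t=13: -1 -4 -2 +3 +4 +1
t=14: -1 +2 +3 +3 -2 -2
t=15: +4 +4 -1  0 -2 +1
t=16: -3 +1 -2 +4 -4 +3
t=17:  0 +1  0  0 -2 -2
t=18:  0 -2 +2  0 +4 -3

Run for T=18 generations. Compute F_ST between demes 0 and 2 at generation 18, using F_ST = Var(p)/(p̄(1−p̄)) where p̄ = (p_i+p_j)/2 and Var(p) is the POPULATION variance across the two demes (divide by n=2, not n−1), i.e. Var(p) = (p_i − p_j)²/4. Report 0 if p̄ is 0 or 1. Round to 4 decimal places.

0.0364

t=0: k=[0 0 0 0 47 0]
t=1: x=[0.0000 0.0000 0.0000 5.4551 36.7367 5.6546] k=[0 0 0 8 38 2]
t=2: x=[0.0000 0.0000 0.9109 10.6202 30.9408 6.4204] k=[0 0 0 13 27 4]
t=3: x=[0.0000 0.0000 1.4803 13.2227 23.2133 6.9461] k=[0 0 0 17 21 6]
t=4: x=[0.0000 0.0000 1.9360 15.6273 19.2327 8.0691] k=[0 0 6 18 18 12]
t=5: x=[0.0000 0.6695 6.6291 16.7486 17.7051 13.2112] k=[0 0 6 14 22 14]
t=6: x=[0.0000 0.6695 6.1729 14.1133 20.5965 15.5096] k=[0 4 2 18 17 12]
t=7: x=[0.4371 3.2150 4.0315 16.1704 16.9227 13.0925] k=[0 1 0 19 13 17]
t=8: x=[0.1093 0.7471 2.2777 16.2508 14.4914 17.1751] k=[4 0 4 19 15 15]
t=9: x=[3.3711 0.8927 5.2161 16.9446 15.8246 15.5920] k=[4 3 4 13 17 16]
t=10: x=[3.7005 3.1372 4.8740 12.5282 16.8058 16.7385] k=[6 4 9 11 17 14]
t=11: x=[5.5030 4.6699 8.5785 11.5567 16.3382 14.9177] k=[3 1 13 15 17 16]
t=12: x=[2.6364 2.5344 11.7503 15.1194 17.0396 16.7385] k=[7 0 10 13 16 16]
t=13: x=[5.9100 1.8979 9.1144 13.1070 16.0230 16.6203] k=[5 0 7 16 20 18]
t=14: x=[4.2164 1.3393 7.1647 15.5468 19.7348 18.9086] k=[3 3 10 19 18 17]
t=15: x=[2.8558 3.6966 10.1417 17.9851 18.4057 17.7653] k=[7 8 9 18 16 19]
t=16: x=[6.7919 7.7852 9.8340 16.8642 16.9583 19.3439] k=[4 9 8 21 13 22]
t=17: x=[4.3597 8.0879 9.5263 18.7238 15.3108 21.7058] k=[4 9 10 19 13 20]
t=18: x=[4.3597 8.3126 10.8268 17.4071 14.8426 19.8967] k=[4 6 13 17 19 17]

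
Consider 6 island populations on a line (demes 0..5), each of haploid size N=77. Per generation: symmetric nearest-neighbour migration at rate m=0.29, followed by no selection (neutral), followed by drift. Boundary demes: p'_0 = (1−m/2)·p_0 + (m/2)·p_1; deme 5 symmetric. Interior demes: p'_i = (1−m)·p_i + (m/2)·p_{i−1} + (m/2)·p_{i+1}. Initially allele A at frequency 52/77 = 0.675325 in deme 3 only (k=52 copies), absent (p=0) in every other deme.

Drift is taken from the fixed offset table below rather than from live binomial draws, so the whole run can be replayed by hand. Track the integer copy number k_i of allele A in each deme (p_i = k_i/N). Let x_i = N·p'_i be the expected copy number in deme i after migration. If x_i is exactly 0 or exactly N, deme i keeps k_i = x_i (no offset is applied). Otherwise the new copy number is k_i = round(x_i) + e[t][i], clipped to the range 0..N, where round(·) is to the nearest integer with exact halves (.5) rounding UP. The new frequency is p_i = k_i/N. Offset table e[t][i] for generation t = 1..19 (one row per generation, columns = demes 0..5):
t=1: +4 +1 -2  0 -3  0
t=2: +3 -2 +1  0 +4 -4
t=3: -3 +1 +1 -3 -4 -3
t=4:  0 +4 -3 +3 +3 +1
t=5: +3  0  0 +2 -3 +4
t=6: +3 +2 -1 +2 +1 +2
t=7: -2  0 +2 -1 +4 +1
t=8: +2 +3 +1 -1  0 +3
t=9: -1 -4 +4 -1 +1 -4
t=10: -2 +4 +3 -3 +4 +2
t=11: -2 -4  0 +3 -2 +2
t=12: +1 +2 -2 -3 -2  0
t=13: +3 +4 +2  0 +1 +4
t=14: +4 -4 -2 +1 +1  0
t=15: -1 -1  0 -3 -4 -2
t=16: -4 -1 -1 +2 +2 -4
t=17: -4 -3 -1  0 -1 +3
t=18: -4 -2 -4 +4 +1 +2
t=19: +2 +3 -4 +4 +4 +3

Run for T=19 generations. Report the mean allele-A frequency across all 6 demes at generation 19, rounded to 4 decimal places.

t=0: k=[0 0 0 52 0 0]
t=1: x=[0.0000 0.0000 7.5400 36.9200 7.5400 0.0000] k=[0 0 6 37 5 0]
t=2: x=[0.0000 0.8700 9.6250 27.8650 8.9150 0.7250] k=[0 0 11 28 13 0]
t=3: x=[0.0000 1.5950 11.8700 23.3600 13.2900 1.8850] k=[0 3 13 20 9 0]
t=4: x=[0.4350 4.0150 12.5650 17.3900 9.2900 1.3050] k=[0 8 10 20 12 2]
t=5: x=[1.1600 7.1300 11.1600 17.3900 11.7100 3.4500] k=[4 7 11 19 9 7]
t=6: x=[4.4350 7.1450 11.5800 16.3900 10.1600 7.2900] k=[7 9 11 18 11 9]
t=7: x=[7.2900 9.0000 11.7250 15.9700 11.7250 9.2900] k=[5 9 14 15 16 10]
t=8: x=[5.5800 9.1450 13.4200 15.0000 14.9850 10.8700] k=[8 12 14 14 15 14]
t=9: x=[8.5800 11.7100 13.7100 14.1450 14.7100 14.1450] k=[8 8 18 13 16 10]
t=10: x=[8.0000 9.4500 15.8250 14.1600 14.6950 10.8700] k=[6 13 19 11 19 13]
t=11: x=[7.0150 12.8550 16.9700 13.3200 16.9700 13.8700] k=[5 9 17 16 15 16]
t=12: x=[5.5800 9.5800 15.6950 16.0000 15.2900 15.8550] k=[7 12 14 13 13 16]
t=13: x=[7.7250 11.5650 13.5650 13.1450 13.4350 15.5650] k=[11 16 16 13 14 20]
t=14: x=[11.7250 15.2750 15.5650 13.5800 14.7250 19.1300] k=[16 11 14 15 16 19]
t=15: x=[15.2750 12.1600 13.7100 15.0000 16.2900 18.5650] k=[14 11 14 12 12 17]
t=16: x=[13.5650 11.8700 13.2750 12.2900 12.7250 16.2750] k=[10 11 12 14 15 12]
t=17: x=[10.1450 11.0000 12.1450 13.8550 14.4200 12.4350] k=[6 8 11 14 13 15]
t=18: x=[6.2900 8.1450 11.0000 13.4200 13.4350 14.7100] k=[2 6 7 17 14 17]
t=19: x=[2.5800 5.5650 8.3050 15.1150 14.8700 16.5650] k=[5 9 4 19 19 20]

0.1645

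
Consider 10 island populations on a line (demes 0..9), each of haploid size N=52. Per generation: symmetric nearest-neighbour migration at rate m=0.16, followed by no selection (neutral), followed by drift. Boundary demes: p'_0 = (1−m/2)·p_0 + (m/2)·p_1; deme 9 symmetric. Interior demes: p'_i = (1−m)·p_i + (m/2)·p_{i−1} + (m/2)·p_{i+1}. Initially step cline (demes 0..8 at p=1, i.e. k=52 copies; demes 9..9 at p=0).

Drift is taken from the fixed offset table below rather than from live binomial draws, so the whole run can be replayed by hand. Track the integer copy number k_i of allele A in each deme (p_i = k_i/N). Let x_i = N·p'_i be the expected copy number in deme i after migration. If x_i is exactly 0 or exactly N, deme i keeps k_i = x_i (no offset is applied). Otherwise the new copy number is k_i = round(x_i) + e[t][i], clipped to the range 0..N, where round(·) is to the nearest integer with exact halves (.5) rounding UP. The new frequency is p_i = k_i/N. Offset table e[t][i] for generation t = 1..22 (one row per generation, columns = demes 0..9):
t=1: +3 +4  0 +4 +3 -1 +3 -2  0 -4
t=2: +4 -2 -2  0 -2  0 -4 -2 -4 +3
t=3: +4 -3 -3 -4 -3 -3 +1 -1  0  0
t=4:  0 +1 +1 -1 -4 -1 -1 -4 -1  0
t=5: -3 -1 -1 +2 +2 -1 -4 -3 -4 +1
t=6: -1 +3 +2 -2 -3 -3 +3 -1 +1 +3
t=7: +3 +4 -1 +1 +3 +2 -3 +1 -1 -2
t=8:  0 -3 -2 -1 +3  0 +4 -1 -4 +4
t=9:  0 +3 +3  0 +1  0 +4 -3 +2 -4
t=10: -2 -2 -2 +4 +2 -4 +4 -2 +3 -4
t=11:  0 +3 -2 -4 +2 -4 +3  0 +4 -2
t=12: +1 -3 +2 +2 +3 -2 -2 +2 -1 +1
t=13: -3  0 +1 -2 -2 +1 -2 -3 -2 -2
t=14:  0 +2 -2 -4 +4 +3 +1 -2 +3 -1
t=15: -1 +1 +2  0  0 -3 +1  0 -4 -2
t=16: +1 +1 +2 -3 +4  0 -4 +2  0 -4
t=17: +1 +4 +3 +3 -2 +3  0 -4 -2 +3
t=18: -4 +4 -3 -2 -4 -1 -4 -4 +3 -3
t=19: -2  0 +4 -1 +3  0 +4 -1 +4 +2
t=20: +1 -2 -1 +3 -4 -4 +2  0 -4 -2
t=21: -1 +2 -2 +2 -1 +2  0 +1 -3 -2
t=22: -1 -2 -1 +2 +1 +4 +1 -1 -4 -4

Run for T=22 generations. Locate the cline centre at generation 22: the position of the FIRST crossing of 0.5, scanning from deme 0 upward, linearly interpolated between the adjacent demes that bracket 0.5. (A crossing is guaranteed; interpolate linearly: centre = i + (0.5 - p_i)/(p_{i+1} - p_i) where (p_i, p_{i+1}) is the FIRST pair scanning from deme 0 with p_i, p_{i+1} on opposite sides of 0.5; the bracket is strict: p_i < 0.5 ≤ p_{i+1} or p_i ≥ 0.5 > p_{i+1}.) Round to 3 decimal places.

7.417

t=0: k=[52 52 52 52 52 52 52 52 52 0]
t=1: x=[52.0000 52.0000 52.0000 52.0000 52.0000 52.0000 52.0000 52.0000 47.8400 4.1600] k=[52 52 52 52 52 52 52 52 48 0]
t=2: x=[52.0000 52.0000 52.0000 52.0000 52.0000 52.0000 52.0000 51.6800 44.4800 3.8400] k=[52 52 52 52 52 52 52 50 40 7]
t=3: x=[52.0000 52.0000 52.0000 52.0000 52.0000 52.0000 51.8400 49.3600 38.1600 9.6400] k=[52 52 52 52 52 52 52 48 38 10]
t=4: x=[52.0000 52.0000 52.0000 52.0000 52.0000 52.0000 51.6800 47.5200 36.5600 12.2400] k=[52 52 52 52 52 52 51 44 36 12]
t=5: x=[52.0000 52.0000 52.0000 52.0000 52.0000 51.9200 50.5200 43.9200 34.7200 13.9200] k=[52 52 52 52 52 51 47 41 31 15]
t=6: x=[52.0000 52.0000 52.0000 52.0000 51.9200 50.7600 46.8400 40.6800 30.5200 16.2800] k=[52 52 52 52 49 48 50 40 32 19]
t=7: x=[52.0000 52.0000 52.0000 51.7600 49.1600 48.2400 49.0400 40.1600 31.6000 20.0400] k=[52 52 52 52 52 50 46 41 31 18]
t=8: x=[52.0000 52.0000 52.0000 52.0000 51.8400 49.8400 45.9200 40.6000 30.7600 19.0400] k=[52 52 52 52 52 50 50 40 27 23]
t=9: x=[52.0000 52.0000 52.0000 52.0000 51.8400 50.1600 49.2000 39.7600 27.7200 23.3200] k=[52 52 52 52 52 50 52 37 30 19]
t=10: x=[52.0000 52.0000 52.0000 52.0000 51.8400 50.3200 50.6400 37.6400 29.6800 19.8800] k=[52 52 52 52 52 46 52 36 33 16]
t=11: x=[52.0000 52.0000 52.0000 52.0000 51.5200 46.9600 50.2400 37.0400 31.8800 17.3600] k=[52 52 52 52 52 43 52 37 36 15]
t=12: x=[52.0000 52.0000 52.0000 52.0000 51.2800 44.4400 50.0800 38.1200 34.4000 16.6800] k=[52 52 52 52 52 42 48 40 33 18]
t=13: x=[52.0000 52.0000 52.0000 52.0000 51.2000 43.2800 46.8800 40.0800 32.3600 19.2000] k=[52 52 52 52 49 44 45 37 30 17]
t=14: x=[52.0000 52.0000 52.0000 51.7600 48.8400 44.4800 44.2800 37.0800 29.5200 18.0400] k=[52 52 52 48 52 47 45 35 33 17]
t=15: x=[52.0000 52.0000 51.6800 48.6400 51.2800 47.2400 44.3600 35.6400 31.8800 18.2800] k=[52 52 52 49 51 44 45 36 28 16]
t=16: x=[52.0000 52.0000 51.7600 49.4000 50.2800 44.6400 44.2000 36.0800 27.6800 16.9600] k=[52 52 52 46 52 45 40 38 28 13]
t=17: x=[52.0000 52.0000 51.5200 46.9600 50.9600 45.1600 40.2400 37.3600 27.6000 14.2000] k=[52 52 52 50 49 48 40 33 26 17]
t=18: x=[52.0000 52.0000 51.8400 50.0800 49.0000 47.4400 40.0800 33.0000 25.8400 17.7200] k=[52 52 49 48 45 46 36 29 29 15]
t=19: x=[52.0000 51.7600 49.1600 47.8400 45.3200 45.1200 36.2400 29.5600 27.8800 16.1200] k=[52 52 52 47 48 45 40 29 32 18]
t=20: x=[52.0000 52.0000 51.6000 47.4800 47.6800 44.8400 39.5200 30.1200 30.6400 19.1200] k=[52 52 51 50 44 41 42 30 27 17]
t=21: x=[52.0000 51.9200 51.0000 49.6000 44.2400 41.3200 40.9600 30.7200 26.4400 17.8000] k=[52 52 49 52 43 43 41 32 23 16]
t=22: x=[52.0000 51.7600 49.4800 51.0400 43.7200 42.8400 40.4400 32.0000 23.1600 16.5600] k=[52 50 48 52 45 47 41 31 19 13]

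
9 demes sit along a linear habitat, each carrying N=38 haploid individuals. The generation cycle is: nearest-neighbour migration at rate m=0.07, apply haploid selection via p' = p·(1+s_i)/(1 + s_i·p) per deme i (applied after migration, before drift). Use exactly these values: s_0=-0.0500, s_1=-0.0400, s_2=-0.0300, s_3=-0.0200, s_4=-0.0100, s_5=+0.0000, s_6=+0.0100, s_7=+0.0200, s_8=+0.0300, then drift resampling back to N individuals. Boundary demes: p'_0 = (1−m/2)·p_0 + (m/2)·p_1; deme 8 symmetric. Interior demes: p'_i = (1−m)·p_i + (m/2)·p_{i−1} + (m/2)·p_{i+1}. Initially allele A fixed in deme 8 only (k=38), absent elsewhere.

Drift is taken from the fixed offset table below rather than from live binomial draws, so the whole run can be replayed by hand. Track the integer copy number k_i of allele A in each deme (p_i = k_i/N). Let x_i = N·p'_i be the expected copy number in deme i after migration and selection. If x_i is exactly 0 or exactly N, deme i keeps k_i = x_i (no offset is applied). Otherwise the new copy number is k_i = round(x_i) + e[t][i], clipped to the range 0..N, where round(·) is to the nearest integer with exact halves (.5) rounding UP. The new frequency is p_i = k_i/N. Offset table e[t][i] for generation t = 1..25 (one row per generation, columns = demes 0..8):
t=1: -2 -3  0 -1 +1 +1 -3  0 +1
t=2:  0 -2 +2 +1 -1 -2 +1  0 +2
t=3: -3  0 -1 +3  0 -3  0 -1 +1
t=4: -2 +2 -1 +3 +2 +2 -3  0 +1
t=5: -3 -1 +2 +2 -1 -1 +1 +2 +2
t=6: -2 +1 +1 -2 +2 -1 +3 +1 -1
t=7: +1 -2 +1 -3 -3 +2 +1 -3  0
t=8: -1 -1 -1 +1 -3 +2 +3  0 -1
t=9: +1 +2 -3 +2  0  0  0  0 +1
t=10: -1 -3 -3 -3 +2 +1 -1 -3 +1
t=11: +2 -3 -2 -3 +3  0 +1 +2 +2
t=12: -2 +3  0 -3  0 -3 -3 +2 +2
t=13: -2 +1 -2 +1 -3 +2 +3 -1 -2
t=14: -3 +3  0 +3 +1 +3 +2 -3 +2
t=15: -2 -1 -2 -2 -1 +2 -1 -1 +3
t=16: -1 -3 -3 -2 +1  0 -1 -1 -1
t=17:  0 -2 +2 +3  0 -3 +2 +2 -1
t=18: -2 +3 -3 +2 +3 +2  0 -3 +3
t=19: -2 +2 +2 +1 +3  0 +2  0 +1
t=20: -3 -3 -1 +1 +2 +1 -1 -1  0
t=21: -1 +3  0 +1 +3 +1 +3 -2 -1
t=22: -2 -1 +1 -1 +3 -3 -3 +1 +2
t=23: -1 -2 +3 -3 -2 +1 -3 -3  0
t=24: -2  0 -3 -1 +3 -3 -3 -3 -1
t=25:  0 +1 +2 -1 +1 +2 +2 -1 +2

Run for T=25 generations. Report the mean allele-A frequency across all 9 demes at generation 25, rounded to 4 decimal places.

t=0: k=[0 0 0 0 0 0 0 0 38]
t=1: x=[0.0000 0.0000 0.0000 0.0000 0.0000 0.0000 0.0000 1.3557 36.7074] k=[0 0 0 0 0 0 0 1 38]
t=2: x=[0.0000 0.0000 0.0000 0.0000 0.0000 0.0000 0.0353 2.3025 36.7415] k=[0 0 0 0 0 0 1 2 38]
t=3: x=[0.0000 0.0000 0.0000 0.0000 0.0000 0.0350 1.0097 3.2839 36.7755] k=[0 0 0 0 0 0 1 2 38]
t=4: x=[0.0000 0.0000 0.0000 0.0000 0.0000 0.0350 1.0097 3.2839 36.7755] k=[0 0 0 0 0 2 0 3 38]
t=5: x=[0.0000 0.0000 0.0000 0.0000 0.0693 1.8600 0.1767 4.1933 36.8096] k=[0 0 0 0 0 1 1 6 38]
t=6: x=[0.0000 0.0000 0.0000 0.0000 0.0347 0.9650 1.1864 7.0581 36.9117] k=[0 0 0 0 2 0 4 8 36]
t=7: x=[0.0000 0.0000 0.0000 0.0686 1.8423 0.2100 4.0358 8.9750 35.1002] k=[0 0 0 0 0 2 5 6 35]
t=8: x=[0.0000 0.0000 0.0000 0.0000 0.0693 2.0350 4.9728 7.0935 34.0899] k=[0 0 0 0 0 4 8 7 33]
t=9: x=[0.0000 0.0000 0.0000 0.0000 0.1386 4.0000 7.8870 8.0702 32.2360] k=[0 0 0 0 0 4 8 8 33]
t=10: x=[0.0000 0.0000 0.0000 0.0000 0.1386 4.0000 7.9222 9.0104 32.2703] k=[0 0 0 0 2 5 7 6 33]
t=11: x=[0.0000 0.0000 0.0000 0.0686 2.0157 4.9650 6.9513 7.0935 32.2017] k=[0 0 0 0 5 5 8 9 34]
t=12: x=[0.0000 0.0000 0.0000 0.1715 4.7828 5.1050 7.9926 9.9851 33.2492] k=[0 0 0 0 5 2 5 12 35]
t=13: x=[0.0000 0.0000 0.0000 0.1715 4.6786 2.2100 5.1844 12.7271 34.2950] k=[0 0 0 1 2 4 8 12 32]
t=14: x=[0.0000 0.0000 0.0340 0.9805 2.0157 4.0700 8.0630 12.7271 31.4616] k=[0 0 0 4 3 7 10 10 33]
t=15: x=[0.0000 0.0000 0.1358 3.7561 3.1459 6.9650 9.9680 10.9588 32.3389] k=[0 0 0 2 2 9 9 10 35]
t=16: x=[0.0000 0.0000 0.0679 1.8933 2.2239 8.7550 9.1037 10.9941 34.2267] k=[0 0 0 0 3 9 8 10 33]
t=17: x=[0.0000 0.0000 0.0000 0.1029 3.0765 8.7550 8.1686 10.8882 32.3389] k=[0 0 0 3 3 6 10 13 31]
t=18: x=[0.0000 0.0000 0.1019 2.8414 3.0765 6.0350 10.0383 13.6980 30.5487] k=[0 0 0 5 6 8 10 11 34]
t=19: x=[0.0000 0.0000 0.1698 4.7750 5.9842 8.0000 10.0383 11.9315 33.3177] k=[0 0 2 6 9 8 12 12 34]
t=20: x=[0.0000 0.0672 2.0112 5.8641 8.7919 8.1750 11.9413 12.9384 33.3519] k=[0 0 1 7 11 9 11 12 33]
t=21: x=[0.0000 0.0336 1.1408 6.8163 10.7125 9.1400 11.0428 12.8680 32.4075] k=[0 3 1 8 14 10 14 11 31]
t=22: x=[0.0998 2.7201 1.2769 7.8386 13.5622 10.2800 13.8424 11.9667 30.4799] k=[0 2 2 7 17 7 11 13 32]
t=23: x=[0.0665 1.8566 2.1134 7.0582 16.2065 7.4900 11.0076 13.7684 31.4959] k=[0 0 5 4 14 8 8 11 31]
t=24: x=[0.0000 0.1680 4.6639 4.3072 13.3528 8.2100 8.1686 11.7552 30.4799] k=[0 0 2 3 16 5 5 9 29]
t=25: x=[0.0000 0.0672 1.9090 3.3576 15.0685 5.3850 5.1844 9.7024 28.5120] k=[0 1 4 2 16 7 7 9 31]

0.2251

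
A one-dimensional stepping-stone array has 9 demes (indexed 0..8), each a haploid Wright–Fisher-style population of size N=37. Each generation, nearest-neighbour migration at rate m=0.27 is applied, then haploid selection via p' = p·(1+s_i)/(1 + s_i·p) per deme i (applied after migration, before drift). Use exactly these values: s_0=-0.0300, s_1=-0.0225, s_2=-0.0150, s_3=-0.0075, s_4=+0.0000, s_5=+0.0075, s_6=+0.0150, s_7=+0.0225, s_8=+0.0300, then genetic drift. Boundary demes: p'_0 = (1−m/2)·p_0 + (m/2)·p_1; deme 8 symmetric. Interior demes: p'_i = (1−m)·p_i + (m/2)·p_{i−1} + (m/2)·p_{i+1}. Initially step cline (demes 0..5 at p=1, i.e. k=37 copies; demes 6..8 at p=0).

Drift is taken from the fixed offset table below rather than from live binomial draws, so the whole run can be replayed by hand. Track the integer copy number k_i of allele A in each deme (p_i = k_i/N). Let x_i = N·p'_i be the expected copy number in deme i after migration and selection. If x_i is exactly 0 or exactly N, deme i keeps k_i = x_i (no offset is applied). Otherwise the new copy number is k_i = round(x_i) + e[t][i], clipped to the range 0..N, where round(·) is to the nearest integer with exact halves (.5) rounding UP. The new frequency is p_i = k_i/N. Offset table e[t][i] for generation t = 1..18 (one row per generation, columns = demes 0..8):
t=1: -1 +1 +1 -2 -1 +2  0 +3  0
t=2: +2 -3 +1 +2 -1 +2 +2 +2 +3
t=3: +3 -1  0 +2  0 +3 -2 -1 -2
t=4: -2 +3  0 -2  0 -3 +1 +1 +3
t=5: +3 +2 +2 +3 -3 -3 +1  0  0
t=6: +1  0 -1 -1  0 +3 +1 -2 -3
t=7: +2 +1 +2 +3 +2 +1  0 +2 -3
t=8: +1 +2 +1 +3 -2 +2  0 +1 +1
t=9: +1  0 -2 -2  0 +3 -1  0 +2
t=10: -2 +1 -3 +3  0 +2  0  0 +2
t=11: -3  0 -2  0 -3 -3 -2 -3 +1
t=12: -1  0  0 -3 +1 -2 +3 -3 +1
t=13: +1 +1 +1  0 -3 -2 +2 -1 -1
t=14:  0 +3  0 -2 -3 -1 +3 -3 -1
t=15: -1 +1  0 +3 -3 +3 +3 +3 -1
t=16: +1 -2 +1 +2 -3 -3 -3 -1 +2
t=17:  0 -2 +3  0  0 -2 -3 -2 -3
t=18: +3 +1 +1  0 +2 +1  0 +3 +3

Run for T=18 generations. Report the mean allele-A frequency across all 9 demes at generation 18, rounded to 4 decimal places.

t=0: k=[37 37 37 37 37 37 0 0 0]
t=1: x=[37.0000 37.0000 37.0000 37.0000 37.0000 32.0372 5.0597 0.0000 0.0000] k=[37 37 37 37 37 34 5 0 0]
t=2: x=[37.0000 37.0000 37.0000 37.0000 36.5950 30.5300 8.3358 0.6899 0.0000] k=[37 37 37 37 36 33 10 3 0]
t=3: x=[37.0000 37.0000 37.0000 36.8640 35.7300 30.3409 12.2819 3.6119 0.4170] k=[37 37 37 37 36 33 10 3 0]
t=4: x=[37.0000 37.0000 37.0000 36.8640 35.7300 30.3409 12.2819 3.6119 0.4170] k=[37 37 37 35 36 27 13 5 3]
t=5: x=[37.0000 37.0000 36.7259 35.3935 34.6500 26.3817 13.9391 5.9198 3.3592] k=[37 37 37 37 32 23 15 6 3]
t=6: x=[37.0000 37.0000 37.0000 36.3200 31.4600 23.1997 14.9976 6.9345 3.4975] k=[37 37 37 35 31 26 16 5 0]
t=7: x=[37.0000 37.0000 36.7259 34.7139 30.8650 25.3846 16.0001 5.9198 0.6949] k=[37 37 37 37 33 26 16 8 0]
t=8: x=[37.0000 37.0000 37.0000 36.4560 32.5950 25.6539 16.4058 8.1404 1.1114] k=[37 37 37 37 31 28 16 9 2]
t=9: x=[37.0000 37.0000 37.0000 36.1840 31.4050 26.8402 16.8115 9.1524 3.0261] k=[37 37 37 34 31 30 16 9 5]
t=10: x=[37.0000 37.0000 36.5889 33.9792 31.2700 28.2948 17.0818 9.5619 5.6807] k=[37 37 34 37 31 30 17 10 8]
t=11: x=[37.0000 36.5858 34.7787 35.7761 31.6750 28.4293 17.9476 10.8448 8.4614] k=[37 37 33 36 29 25 16 8 9]
t=12: x=[37.0000 36.4478 33.9024 34.6334 29.4050 24.3872 16.2706 9.3698 9.0658] k=[37 36 34 32 30 22 19 6 10]
t=13: x=[36.8608 35.8397 33.9581 31.9674 29.1900 22.7405 17.7875 8.4391 9.6696] k=[37 37 35 32 26 21 20 7 9]
t=14: x=[37.0000 36.7238 34.8344 31.5602 26.1350 21.6072 18.5177 9.1777 8.9287] k=[37 37 35 30 23 21 22 6 8]
t=15: x=[37.0000 36.7238 34.5608 29.6859 23.6750 21.4724 19.8421 8.5757 7.9123] k=[37 37 35 33 21 24 23 12 7]
t=16: x=[37.0000 36.7238 34.9712 31.6155 23.0250 23.5241 21.7836 12.9970 7.8564] k=[37 35 36 34 20 21 19 12 10]
t=17: x=[36.7217 35.3699 35.5744 32.3495 22.0250 20.6632 18.4627 12.8611 10.4907] k=[37 33 37 32 22 19 15 11 7]
t=18: x=[36.4436 34.0182 35.7671 31.2887 22.9450 18.9341 15.1330 11.1728 7.7190] k=[37 35 37 31 25 20 15 14 11]

0.6757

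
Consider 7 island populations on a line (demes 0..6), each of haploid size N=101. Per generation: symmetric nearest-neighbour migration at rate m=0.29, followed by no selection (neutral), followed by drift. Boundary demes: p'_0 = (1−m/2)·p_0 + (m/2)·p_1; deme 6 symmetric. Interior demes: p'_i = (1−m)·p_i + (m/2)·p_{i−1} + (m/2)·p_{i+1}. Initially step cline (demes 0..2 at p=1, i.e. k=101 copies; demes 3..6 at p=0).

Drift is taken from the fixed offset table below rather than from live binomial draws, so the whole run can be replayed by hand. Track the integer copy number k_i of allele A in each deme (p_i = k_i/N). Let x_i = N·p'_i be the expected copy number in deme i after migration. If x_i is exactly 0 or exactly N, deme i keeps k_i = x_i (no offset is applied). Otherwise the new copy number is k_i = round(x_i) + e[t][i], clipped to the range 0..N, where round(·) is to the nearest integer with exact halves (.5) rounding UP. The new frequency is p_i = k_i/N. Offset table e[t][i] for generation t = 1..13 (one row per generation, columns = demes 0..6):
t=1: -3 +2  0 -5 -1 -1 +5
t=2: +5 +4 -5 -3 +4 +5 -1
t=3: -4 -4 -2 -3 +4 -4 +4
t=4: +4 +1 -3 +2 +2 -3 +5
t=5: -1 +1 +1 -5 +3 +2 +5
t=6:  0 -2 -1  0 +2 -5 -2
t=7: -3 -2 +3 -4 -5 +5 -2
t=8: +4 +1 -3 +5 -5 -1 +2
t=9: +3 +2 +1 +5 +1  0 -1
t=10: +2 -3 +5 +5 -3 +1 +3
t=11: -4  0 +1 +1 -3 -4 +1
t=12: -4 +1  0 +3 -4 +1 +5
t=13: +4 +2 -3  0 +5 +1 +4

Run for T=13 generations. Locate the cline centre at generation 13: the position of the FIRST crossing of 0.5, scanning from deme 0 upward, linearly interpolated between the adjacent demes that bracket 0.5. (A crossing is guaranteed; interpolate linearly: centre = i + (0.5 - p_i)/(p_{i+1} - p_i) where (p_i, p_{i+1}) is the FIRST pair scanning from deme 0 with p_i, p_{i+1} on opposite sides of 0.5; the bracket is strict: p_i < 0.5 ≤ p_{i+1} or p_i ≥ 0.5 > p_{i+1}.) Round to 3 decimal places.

2.531

t=0: k=[101 101 101 0 0 0 0]
t=1: x=[101.0000 101.0000 86.3550 14.6450 0.0000 0.0000 0.0000] k=[101 101 86 10 0 0 0]
t=2: x=[101.0000 98.8250 77.1550 19.5700 1.4500 0.0000 0.0000] k=[101 101 72 17 5 0 0]
t=3: x=[101.0000 96.7950 68.2300 23.2350 6.0150 0.7250 0.0000] k=[101 93 66 20 10 0 0]
t=4: x=[99.8400 90.2450 63.2450 25.2200 10.0000 1.4500 0.0000] k=[101 91 60 27 12 0 0]
t=5: x=[99.5500 87.9550 59.7100 29.6100 12.4350 1.7400 0.0000] k=[99 89 61 25 15 4 0]
t=6: x=[97.5500 86.3900 59.8400 28.7700 14.8550 5.0150 0.5800] k=[98 84 59 29 17 0 0]
t=7: x=[95.9700 82.4050 58.2750 31.6100 16.2750 2.4650 0.0000] k=[93 80 61 28 11 7 0]
t=8: x=[91.1150 79.1300 58.9700 30.3200 12.8850 6.5650 1.0150] k=[95 80 56 35 8 6 3]
t=9: x=[92.8250 78.6950 56.4350 34.1300 11.6250 5.8550 3.4350] k=[96 81 57 39 13 6 2]
t=10: x=[93.8250 79.6950 57.8700 37.8400 15.7550 6.4350 2.5800] k=[96 77 63 43 13 7 6]
t=11: x=[93.2450 77.7250 62.1300 41.5500 16.4800 7.7250 6.1450] k=[89 78 63 43 13 4 7]
t=12: x=[87.4050 77.4200 62.2750 41.5500 16.0450 5.7400 6.5650] k=[83 78 62 45 12 7 12]
t=13: x=[82.2750 76.4050 61.8550 42.6800 16.0600 8.4500 11.2750] k=[86 78 59 43 21 9 15]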